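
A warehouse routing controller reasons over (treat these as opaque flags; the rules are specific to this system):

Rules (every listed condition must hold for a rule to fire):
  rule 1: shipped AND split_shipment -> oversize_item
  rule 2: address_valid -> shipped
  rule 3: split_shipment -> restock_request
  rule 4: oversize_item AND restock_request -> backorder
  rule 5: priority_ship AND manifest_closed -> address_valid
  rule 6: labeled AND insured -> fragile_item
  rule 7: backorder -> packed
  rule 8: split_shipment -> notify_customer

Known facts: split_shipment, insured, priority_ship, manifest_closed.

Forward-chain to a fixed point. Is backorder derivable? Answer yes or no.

[1] rule 3 [split_shipment -> restock_request]; rule 5 [priority_ship AND manifest_closed -> address_valid]; rule 8 [split_shipment -> notify_customer]. ⇒ new: restock_request, address_valid, notify_customer.
[2] rule 2 [address_valid -> shipped]. ⇒ new: shipped.
[3] rule 1 [shipped AND split_shipment -> oversize_item]. ⇒ new: oversize_item.
[4] rule 4 [oversize_item AND restock_request -> backorder]. ⇒ new: backorder.
[5] rule 7 [backorder -> packed]. ⇒ new: packed.
backorder appears in round 4, so it is derivable.

yes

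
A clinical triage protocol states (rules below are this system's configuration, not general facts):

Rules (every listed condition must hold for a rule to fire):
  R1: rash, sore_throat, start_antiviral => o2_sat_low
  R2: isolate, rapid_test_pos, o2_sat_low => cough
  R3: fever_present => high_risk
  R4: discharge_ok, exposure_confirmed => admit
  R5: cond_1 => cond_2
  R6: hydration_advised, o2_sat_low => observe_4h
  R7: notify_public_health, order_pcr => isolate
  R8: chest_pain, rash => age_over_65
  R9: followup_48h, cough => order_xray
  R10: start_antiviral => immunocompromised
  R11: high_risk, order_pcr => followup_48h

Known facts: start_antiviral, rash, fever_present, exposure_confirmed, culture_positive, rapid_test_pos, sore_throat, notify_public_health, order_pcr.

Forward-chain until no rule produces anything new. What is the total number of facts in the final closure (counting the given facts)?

Round 1: R1 [rash, sore_throat, start_antiviral => o2_sat_low]; R3 [fever_present => high_risk]; R7 [notify_public_health, order_pcr => isolate]; R10 [start_antiviral => immunocompromised]. Adds o2_sat_low, high_risk, isolate, immunocompromised.
Round 2: R2 [isolate, rapid_test_pos, o2_sat_low => cough]; R11 [high_risk, order_pcr => followup_48h]. Adds cough, followup_48h.
Round 3: R9 [followup_48h, cough => order_xray]. Adds order_xray.
Closure: {cough, culture_positive, exposure_confirmed, fever_present, followup_48h, high_risk, immunocompromised, isolate, notify_public_health, o2_sat_low, order_pcr, order_xray, rapid_test_pos, rash, sore_throat, start_antiviral} — 16 facts.

16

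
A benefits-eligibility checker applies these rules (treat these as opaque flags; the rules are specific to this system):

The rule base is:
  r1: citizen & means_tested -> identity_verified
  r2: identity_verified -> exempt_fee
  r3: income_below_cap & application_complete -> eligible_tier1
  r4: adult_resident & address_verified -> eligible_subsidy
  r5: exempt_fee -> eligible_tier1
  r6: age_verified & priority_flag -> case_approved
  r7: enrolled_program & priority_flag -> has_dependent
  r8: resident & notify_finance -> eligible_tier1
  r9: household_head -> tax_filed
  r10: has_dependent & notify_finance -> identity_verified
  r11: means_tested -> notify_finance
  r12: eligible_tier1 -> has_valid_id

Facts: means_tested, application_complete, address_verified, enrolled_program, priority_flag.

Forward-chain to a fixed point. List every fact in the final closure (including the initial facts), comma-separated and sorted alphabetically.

address_verified, application_complete, eligible_tier1, enrolled_program, exempt_fee, has_dependent, has_valid_id, identity_verified, means_tested, notify_finance, priority_flag

Round 1 fires r7, r11, giving has_dependent, notify_finance.
Round 2 fires r10, giving identity_verified.
Round 3 fires r2, giving exempt_fee.
Round 4 fires r5, giving eligible_tier1.
Round 5 fires r12, giving has_valid_id.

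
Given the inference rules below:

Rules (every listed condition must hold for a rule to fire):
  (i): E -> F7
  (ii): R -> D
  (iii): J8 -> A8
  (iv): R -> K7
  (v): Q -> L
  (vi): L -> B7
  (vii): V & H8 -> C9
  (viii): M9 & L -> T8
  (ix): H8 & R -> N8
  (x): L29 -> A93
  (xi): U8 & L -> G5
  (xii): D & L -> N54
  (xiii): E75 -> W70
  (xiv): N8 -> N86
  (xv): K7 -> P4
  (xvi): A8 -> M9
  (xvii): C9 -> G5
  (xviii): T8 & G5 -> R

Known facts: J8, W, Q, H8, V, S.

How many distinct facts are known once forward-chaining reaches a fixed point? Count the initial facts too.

Round 1: (iii) [J8 -> A8]; (v) [Q -> L]; (vii) [V & H8 -> C9]. Adds A8, L, C9.
Round 2: (vi) [L -> B7]; (xvi) [A8 -> M9]; (xvii) [C9 -> G5]. Adds B7, M9, G5.
Round 3: (viii) [M9 & L -> T8]. Adds T8.
Round 4: (xviii) [T8 & G5 -> R]. Adds R.
Round 5: (ii) [R -> D]; (iv) [R -> K7]; (ix) [H8 & R -> N8]. Adds D, K7, N8.
Round 6: (xii) [D & L -> N54]; (xiv) [N8 -> N86]; (xv) [K7 -> P4]. Adds N54, N86, P4.
Closure: {A8, B7, C9, D, G5, H8, J8, K7, L, M9, N54, N8, N86, P4, Q, R, S, T8, V, W} — 20 facts.

20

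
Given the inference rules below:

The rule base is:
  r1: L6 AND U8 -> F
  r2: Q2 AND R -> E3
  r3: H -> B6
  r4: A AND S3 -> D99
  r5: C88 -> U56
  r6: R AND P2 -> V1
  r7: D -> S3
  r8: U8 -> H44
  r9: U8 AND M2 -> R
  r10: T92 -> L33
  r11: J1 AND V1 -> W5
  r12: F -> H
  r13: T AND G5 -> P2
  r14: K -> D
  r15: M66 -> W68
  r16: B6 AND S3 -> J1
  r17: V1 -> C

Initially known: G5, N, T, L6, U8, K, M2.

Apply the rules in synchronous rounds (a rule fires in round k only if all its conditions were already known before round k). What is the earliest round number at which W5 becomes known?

Round 1: r1 [L6 AND U8 -> F]; r8 [U8 -> H44]; r9 [U8 AND M2 -> R]; r13 [T AND G5 -> P2]; r14 [K -> D]. New: F, H44, R, P2, D.
Round 2: r6 [R AND P2 -> V1]; r7 [D -> S3]; r12 [F -> H]. New: V1, S3, H.
Round 3: r3 [H -> B6]; r17 [V1 -> C]. New: B6, C.
Round 4: r16 [B6 AND S3 -> J1]. New: J1.
Round 5: r11 [J1 AND V1 -> W5]. New: W5.
W5 first appears in round 5.

5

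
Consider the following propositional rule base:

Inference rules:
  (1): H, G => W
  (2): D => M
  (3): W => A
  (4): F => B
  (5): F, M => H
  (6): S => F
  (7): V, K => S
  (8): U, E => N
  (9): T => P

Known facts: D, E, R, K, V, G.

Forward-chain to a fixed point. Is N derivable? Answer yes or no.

no

Round 1: (2) [D => M]; (7) [V, K => S]. Adds M, S.
Round 2: (6) [S => F]. Adds F.
Round 3: (4) [F => B]; (5) [F, M => H]. Adds B, H.
Round 4: (1) [H, G => W]. Adds W.
Round 5: (3) [W => A]. Adds A.
Fixed point reached. N is concluded only by (8); (8) needs U (never derived).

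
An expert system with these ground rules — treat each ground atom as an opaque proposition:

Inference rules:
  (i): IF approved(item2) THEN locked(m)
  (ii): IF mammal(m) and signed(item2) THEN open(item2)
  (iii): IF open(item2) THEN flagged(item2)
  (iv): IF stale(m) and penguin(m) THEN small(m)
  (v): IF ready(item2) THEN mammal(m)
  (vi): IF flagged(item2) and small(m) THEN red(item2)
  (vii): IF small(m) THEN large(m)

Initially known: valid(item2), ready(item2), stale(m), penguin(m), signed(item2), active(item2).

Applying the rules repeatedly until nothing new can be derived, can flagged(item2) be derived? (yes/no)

yes

Round 1 — (iv), (v), derive small(m), mammal(m).
Round 2 — (ii), (vii), derive open(item2), large(m).
Round 3 — (iii), derive flagged(item2).
Round 4 — (vi), derive red(item2).
flagged(item2) appears in round 3, so it is derivable.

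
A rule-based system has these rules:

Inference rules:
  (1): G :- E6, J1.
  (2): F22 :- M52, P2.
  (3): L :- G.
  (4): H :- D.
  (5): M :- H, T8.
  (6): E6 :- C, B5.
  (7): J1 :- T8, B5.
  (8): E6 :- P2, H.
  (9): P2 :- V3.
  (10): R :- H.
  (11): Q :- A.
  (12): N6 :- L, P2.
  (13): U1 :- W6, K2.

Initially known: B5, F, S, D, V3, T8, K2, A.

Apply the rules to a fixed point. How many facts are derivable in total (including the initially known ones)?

18

Round 1: (4) [H :- D.]; (7) [J1 :- T8, B5.]; (9) [P2 :- V3.]; (11) [Q :- A.]. New: H, J1, P2, Q.
Round 2: (5) [M :- H, T8.]; (8) [E6 :- P2, H.]; (10) [R :- H.]. New: M, E6, R.
Round 3: (1) [G :- E6, J1.]. New: G.
Round 4: (3) [L :- G.]. New: L.
Round 5: (12) [N6 :- L, P2.]. New: N6.
Closure: {A, B5, D, E6, F, G, H, J1, K2, L, M, N6, P2, Q, R, S, T8, V3} — 18 facts.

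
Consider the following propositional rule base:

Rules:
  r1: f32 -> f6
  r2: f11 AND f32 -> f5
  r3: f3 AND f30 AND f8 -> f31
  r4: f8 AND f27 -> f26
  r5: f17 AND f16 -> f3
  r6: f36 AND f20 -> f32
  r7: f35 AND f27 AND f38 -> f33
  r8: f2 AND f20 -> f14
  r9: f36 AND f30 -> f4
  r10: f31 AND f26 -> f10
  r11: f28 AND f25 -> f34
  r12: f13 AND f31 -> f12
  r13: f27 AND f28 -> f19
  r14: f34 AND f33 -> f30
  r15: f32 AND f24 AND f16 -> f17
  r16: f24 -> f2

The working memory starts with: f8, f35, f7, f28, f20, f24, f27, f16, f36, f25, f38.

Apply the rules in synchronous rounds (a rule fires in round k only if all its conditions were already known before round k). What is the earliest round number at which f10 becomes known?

[1] r4 [f8 AND f27 -> f26]; r6 [f36 AND f20 -> f32]; r7 [f35 AND f27 AND f38 -> f33]; r11 [f28 AND f25 -> f34]; r13 [f27 AND f28 -> f19]; r16 [f24 -> f2]. ⇒ new: f26, f32, f33, f34, f19, f2.
[2] r1 [f32 -> f6]; r8 [f2 AND f20 -> f14]; r14 [f34 AND f33 -> f30]; r15 [f32 AND f24 AND f16 -> f17]. ⇒ new: f6, f14, f30, f17.
[3] r5 [f17 AND f16 -> f3]; r9 [f36 AND f30 -> f4]. ⇒ new: f3, f4.
[4] r3 [f3 AND f30 AND f8 -> f31]. ⇒ new: f31.
[5] r10 [f31 AND f26 -> f10]. ⇒ new: f10.
f10 first appears in round 5.

5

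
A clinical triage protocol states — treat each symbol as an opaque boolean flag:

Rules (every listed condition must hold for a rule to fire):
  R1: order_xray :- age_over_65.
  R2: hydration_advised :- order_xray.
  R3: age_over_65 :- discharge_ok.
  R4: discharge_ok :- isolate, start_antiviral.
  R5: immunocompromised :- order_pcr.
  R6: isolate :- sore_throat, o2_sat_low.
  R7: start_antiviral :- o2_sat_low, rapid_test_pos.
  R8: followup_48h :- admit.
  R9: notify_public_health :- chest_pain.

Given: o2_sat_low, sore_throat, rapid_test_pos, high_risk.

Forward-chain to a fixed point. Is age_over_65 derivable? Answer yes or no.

yes

Round 1: R6 [isolate :- sore_throat, o2_sat_low.]; R7 [start_antiviral :- o2_sat_low, rapid_test_pos.]. Adds isolate, start_antiviral.
Round 2: R4 [discharge_ok :- isolate, start_antiviral.]. Adds discharge_ok.
Round 3: R3 [age_over_65 :- discharge_ok.]. Adds age_over_65.
Round 4: R1 [order_xray :- age_over_65.]. Adds order_xray.
Round 5: R2 [hydration_advised :- order_xray.]. Adds hydration_advised.
age_over_65 appears in round 3, so it is derivable.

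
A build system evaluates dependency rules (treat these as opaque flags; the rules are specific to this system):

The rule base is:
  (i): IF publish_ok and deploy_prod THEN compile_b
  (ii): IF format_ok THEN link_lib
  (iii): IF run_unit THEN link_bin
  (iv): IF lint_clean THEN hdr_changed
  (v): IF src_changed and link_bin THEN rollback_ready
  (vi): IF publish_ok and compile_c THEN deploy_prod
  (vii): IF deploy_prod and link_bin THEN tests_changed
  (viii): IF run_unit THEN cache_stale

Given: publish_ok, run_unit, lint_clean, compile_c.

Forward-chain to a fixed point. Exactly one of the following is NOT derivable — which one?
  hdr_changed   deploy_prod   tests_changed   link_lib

[1] (iii) [IF run_unit THEN link_bin]; (iv) [IF lint_clean THEN hdr_changed]; (vi) [IF publish_ok and compile_c THEN deploy_prod]; (viii) [IF run_unit THEN cache_stale]. ⇒ new: link_bin, hdr_changed, deploy_prod, cache_stale.
[2] (i) [IF publish_ok and deploy_prod THEN compile_b]; (vii) [IF deploy_prod and link_bin THEN tests_changed]. ⇒ new: compile_b, tests_changed.
Derived: deploy_prod (round 1), hdr_changed (round 1), tests_changed (round 2). link_lib never appears in any round.

link_lib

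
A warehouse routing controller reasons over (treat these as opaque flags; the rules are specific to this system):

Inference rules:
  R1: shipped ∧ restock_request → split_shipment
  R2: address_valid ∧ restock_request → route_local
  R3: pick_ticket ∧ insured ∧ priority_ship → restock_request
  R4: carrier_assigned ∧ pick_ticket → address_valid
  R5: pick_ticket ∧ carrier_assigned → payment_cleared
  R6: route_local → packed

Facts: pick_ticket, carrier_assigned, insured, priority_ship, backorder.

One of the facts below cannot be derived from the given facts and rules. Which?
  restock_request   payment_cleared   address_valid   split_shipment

Round 1: R3 [pick_ticket ∧ insured ∧ priority_ship → restock_request]; R4 [carrier_assigned ∧ pick_ticket → address_valid]; R5 [pick_ticket ∧ carrier_assigned → payment_cleared]. New: restock_request, address_valid, payment_cleared.
Round 2: R2 [address_valid ∧ restock_request → route_local]. New: route_local.
Round 3: R6 [route_local → packed]. New: packed.
Derived: payment_cleared (round 1), address_valid (round 1), restock_request (round 1). split_shipment never appears in any round.

split_shipment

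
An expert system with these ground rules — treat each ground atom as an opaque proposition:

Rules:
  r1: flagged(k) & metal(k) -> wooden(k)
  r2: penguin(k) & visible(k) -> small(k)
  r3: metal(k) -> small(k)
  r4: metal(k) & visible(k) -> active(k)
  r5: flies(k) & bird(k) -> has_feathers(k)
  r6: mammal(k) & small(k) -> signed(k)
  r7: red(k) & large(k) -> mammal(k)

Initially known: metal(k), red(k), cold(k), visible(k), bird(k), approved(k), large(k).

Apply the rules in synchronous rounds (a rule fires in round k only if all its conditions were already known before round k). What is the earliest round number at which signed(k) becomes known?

2

Round 1 — r3, r4, r7, derive small(k), active(k), mammal(k).
Round 2 — r6, derive signed(k).
signed(k) first appears in round 2.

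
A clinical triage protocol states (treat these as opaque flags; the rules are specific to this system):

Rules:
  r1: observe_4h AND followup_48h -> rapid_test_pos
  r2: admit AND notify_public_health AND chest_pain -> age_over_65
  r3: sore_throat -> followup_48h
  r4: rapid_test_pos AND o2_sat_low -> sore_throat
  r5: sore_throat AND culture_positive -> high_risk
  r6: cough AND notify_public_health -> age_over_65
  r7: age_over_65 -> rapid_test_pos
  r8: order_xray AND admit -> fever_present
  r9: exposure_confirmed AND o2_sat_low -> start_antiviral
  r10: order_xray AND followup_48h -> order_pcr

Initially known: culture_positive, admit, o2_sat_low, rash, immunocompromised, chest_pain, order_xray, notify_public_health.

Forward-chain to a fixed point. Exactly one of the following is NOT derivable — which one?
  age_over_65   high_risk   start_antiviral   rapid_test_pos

start_antiviral

Round 1 fires r2, r8, giving age_over_65, fever_present.
Round 2 fires r7, giving rapid_test_pos.
Round 3 fires r4, giving sore_throat.
Round 4 fires r3, r5, giving followup_48h, high_risk.
Round 5 fires r10, giving order_pcr.
Derived: age_over_65 (round 1), rapid_test_pos (round 2), high_risk (round 4). start_antiviral never appears in any round.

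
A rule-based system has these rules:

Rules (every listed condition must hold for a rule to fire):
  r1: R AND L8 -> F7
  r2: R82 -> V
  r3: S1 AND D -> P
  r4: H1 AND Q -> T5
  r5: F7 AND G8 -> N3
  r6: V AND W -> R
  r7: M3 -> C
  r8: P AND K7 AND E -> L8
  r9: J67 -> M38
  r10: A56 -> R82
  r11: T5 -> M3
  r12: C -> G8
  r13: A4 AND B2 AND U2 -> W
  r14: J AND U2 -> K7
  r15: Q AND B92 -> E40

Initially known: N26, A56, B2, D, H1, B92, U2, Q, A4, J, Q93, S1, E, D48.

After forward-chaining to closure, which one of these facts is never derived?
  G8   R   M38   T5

M38

Round 1 fires r3, r4, r10, r13, r14, r15, giving P, T5, R82, W, K7, E40.
Round 2 fires r2, r8, r11, giving V, L8, M3.
Round 3 fires r6, r7, giving R, C.
Round 4 fires r1, r12, giving F7, G8.
Round 5 fires r5, giving N3.
Derived: T5 (round 1), R (round 3), G8 (round 4). M38 never appears in any round.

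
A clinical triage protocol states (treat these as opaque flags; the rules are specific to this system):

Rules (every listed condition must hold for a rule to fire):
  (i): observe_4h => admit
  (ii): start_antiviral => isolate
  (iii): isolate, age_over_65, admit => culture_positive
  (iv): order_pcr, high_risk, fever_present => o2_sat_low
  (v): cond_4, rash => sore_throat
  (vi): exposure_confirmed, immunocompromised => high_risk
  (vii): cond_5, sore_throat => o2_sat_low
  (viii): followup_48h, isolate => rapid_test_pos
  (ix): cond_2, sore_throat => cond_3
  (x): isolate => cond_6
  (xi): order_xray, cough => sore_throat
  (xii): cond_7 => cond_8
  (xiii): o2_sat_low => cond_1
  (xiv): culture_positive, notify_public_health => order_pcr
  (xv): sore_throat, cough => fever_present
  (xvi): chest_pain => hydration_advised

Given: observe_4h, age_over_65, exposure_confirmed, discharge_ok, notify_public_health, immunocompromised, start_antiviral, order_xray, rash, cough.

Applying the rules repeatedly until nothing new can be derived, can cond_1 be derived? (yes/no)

yes

Round 1: (i) [observe_4h => admit]; (ii) [start_antiviral => isolate]; (vi) [exposure_confirmed, immunocompromised => high_risk]; (xi) [order_xray, cough => sore_throat]. Adds admit, isolate, high_risk, sore_throat.
Round 2: (iii) [isolate, age_over_65, admit => culture_positive]; (x) [isolate => cond_6]; (xv) [sore_throat, cough => fever_present]. Adds culture_positive, cond_6, fever_present.
Round 3: (xiv) [culture_positive, notify_public_health => order_pcr]. Adds order_pcr.
Round 4: (iv) [order_pcr, high_risk, fever_present => o2_sat_low]. Adds o2_sat_low.
Round 5: (xiii) [o2_sat_low => cond_1]. Adds cond_1.
cond_1 appears in round 5, so it is derivable.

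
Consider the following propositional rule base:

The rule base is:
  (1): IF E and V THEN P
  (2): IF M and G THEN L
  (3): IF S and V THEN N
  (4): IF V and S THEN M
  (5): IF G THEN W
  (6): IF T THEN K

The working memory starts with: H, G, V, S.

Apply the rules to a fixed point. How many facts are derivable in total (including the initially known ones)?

Round 1: (3) [IF S and V THEN N]; (4) [IF V and S THEN M]; (5) [IF G THEN W]. New: N, M, W.
Round 2: (2) [IF M and G THEN L]. New: L.
Closure: {G, H, L, M, N, S, V, W} — 8 facts.

8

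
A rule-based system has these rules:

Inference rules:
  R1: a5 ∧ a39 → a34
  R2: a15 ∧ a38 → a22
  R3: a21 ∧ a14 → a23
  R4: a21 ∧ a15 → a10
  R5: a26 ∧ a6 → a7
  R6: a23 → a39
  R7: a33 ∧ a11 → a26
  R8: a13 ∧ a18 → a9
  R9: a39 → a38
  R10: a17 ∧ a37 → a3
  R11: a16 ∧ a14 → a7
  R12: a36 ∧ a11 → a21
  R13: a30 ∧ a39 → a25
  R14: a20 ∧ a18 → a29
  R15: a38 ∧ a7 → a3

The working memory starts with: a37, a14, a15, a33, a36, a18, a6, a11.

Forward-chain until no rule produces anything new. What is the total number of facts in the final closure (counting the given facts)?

17

Round 1: R7 [a33 ∧ a11 → a26]; R12 [a36 ∧ a11 → a21]. New: a26, a21.
Round 2: R3 [a21 ∧ a14 → a23]; R4 [a21 ∧ a15 → a10]; R5 [a26 ∧ a6 → a7]. New: a23, a10, a7.
Round 3: R6 [a23 → a39]. New: a39.
Round 4: R9 [a39 → a38]. New: a38.
Round 5: R2 [a15 ∧ a38 → a22]; R15 [a38 ∧ a7 → a3]. New: a22, a3.
Closure: {a10, a11, a14, a15, a18, a21, a22, a23, a26, a3, a33, a36, a37, a38, a39, a6, a7} — 17 facts.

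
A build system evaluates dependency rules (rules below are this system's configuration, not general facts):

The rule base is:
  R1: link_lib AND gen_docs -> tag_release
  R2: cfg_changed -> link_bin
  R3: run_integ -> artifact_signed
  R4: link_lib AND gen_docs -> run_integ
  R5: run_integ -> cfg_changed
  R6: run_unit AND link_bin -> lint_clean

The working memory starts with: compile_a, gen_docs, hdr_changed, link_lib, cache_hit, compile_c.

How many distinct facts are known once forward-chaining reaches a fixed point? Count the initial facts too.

11

Round 1 fires R1, R4, giving tag_release, run_integ.
Round 2 fires R3, R5, giving artifact_signed, cfg_changed.
Round 3 fires R2, giving link_bin.
Closure: {artifact_signed, cache_hit, cfg_changed, compile_a, compile_c, gen_docs, hdr_changed, link_bin, link_lib, run_integ, tag_release} — 11 facts.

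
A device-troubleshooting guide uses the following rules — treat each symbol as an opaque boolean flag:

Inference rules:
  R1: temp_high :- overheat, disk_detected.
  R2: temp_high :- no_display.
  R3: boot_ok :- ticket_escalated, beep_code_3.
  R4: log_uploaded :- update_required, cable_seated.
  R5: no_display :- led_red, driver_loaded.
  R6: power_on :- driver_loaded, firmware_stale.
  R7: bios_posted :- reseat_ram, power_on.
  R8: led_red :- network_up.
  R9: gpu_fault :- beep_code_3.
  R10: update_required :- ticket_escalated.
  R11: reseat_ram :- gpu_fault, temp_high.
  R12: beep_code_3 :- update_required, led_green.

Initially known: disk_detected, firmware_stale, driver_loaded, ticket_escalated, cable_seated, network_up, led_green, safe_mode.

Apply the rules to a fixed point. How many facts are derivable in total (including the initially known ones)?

19

Round 1 — R6, R8, R10, derive power_on, led_red, update_required.
Round 2 — R4, R5, R12, derive log_uploaded, no_display, beep_code_3.
Round 3 — R2, R3, R9, derive temp_high, boot_ok, gpu_fault.
Round 4 — R11, derive reseat_ram.
Round 5 — R7, derive bios_posted.
Closure: {beep_code_3, bios_posted, boot_ok, cable_seated, disk_detected, driver_loaded, firmware_stale, gpu_fault, led_green, led_red, log_uploaded, network_up, no_display, power_on, reseat_ram, safe_mode, temp_high, ticket_escalated, update_required} — 19 facts.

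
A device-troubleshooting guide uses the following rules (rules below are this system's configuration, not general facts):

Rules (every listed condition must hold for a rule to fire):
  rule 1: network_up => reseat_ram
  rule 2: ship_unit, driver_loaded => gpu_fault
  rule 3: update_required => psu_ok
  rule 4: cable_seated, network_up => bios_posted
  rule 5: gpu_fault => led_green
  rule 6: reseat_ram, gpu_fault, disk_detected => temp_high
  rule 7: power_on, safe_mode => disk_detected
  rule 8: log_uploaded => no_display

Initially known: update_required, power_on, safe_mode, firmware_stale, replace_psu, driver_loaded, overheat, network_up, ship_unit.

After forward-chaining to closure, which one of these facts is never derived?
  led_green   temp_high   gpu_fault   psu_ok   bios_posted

Round 1 — rule 1, rule 2, rule 3, rule 7, derive reseat_ram, gpu_fault, psu_ok, disk_detected.
Round 2 — rule 5, rule 6, derive led_green, temp_high.
Derived: led_green (round 2), temp_high (round 2), psu_ok (round 1), gpu_fault (round 1). bios_posted never appears in any round.

bios_posted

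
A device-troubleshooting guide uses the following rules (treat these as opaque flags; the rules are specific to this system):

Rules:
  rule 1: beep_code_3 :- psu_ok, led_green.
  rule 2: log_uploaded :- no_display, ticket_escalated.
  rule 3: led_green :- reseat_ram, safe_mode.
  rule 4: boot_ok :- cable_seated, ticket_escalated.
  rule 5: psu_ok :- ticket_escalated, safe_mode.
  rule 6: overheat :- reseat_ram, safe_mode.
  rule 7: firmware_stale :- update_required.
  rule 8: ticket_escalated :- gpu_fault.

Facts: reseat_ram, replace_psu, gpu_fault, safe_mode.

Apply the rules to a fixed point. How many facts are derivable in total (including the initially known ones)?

Round 1 fires rule 3, rule 6, rule 8, giving led_green, overheat, ticket_escalated.
Round 2 fires rule 5, giving psu_ok.
Round 3 fires rule 1, giving beep_code_3.
Closure: {beep_code_3, gpu_fault, led_green, overheat, psu_ok, replace_psu, reseat_ram, safe_mode, ticket_escalated} — 9 facts.

9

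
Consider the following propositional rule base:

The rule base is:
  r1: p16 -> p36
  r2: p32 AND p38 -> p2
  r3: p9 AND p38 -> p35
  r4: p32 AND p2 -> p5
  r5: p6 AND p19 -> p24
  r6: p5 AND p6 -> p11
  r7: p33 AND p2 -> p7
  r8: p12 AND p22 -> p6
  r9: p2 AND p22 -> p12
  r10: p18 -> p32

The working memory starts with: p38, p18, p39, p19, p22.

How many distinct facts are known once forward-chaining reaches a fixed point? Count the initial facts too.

12

[1] r10 [p18 -> p32]. ⇒ new: p32.
[2] r2 [p32 AND p38 -> p2]. ⇒ new: p2.
[3] r4 [p32 AND p2 -> p5]; r9 [p2 AND p22 -> p12]. ⇒ new: p5, p12.
[4] r8 [p12 AND p22 -> p6]. ⇒ new: p6.
[5] r5 [p6 AND p19 -> p24]; r6 [p5 AND p6 -> p11]. ⇒ new: p24, p11.
Closure: {p11, p12, p18, p19, p2, p22, p24, p32, p38, p39, p5, p6} — 12 facts.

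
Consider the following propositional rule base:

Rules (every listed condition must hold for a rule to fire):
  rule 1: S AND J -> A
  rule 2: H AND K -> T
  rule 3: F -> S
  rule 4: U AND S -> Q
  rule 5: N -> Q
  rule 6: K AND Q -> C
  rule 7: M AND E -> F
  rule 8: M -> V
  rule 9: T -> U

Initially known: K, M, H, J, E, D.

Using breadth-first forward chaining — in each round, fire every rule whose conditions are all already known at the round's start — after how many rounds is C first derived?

4

Round 1: rule 2 [H AND K -> T]; rule 7 [M AND E -> F]; rule 8 [M -> V]. New: T, F, V.
Round 2: rule 3 [F -> S]; rule 9 [T -> U]. New: S, U.
Round 3: rule 1 [S AND J -> A]; rule 4 [U AND S -> Q]. New: A, Q.
Round 4: rule 6 [K AND Q -> C]. New: C.
C first appears in round 4.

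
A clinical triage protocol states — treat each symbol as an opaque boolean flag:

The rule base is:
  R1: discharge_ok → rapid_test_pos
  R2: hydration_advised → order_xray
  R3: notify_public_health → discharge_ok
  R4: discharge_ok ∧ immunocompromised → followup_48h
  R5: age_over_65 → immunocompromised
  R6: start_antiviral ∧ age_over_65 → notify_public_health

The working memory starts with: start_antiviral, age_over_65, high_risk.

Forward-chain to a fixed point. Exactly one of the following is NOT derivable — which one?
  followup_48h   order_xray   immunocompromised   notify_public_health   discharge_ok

[1] R5 [age_over_65 → immunocompromised]; R6 [start_antiviral ∧ age_over_65 → notify_public_health]. ⇒ new: immunocompromised, notify_public_health.
[2] R3 [notify_public_health → discharge_ok]. ⇒ new: discharge_ok.
[3] R1 [discharge_ok → rapid_test_pos]; R4 [discharge_ok ∧ immunocompromised → followup_48h]. ⇒ new: rapid_test_pos, followup_48h.
Derived: discharge_ok (round 2), immunocompromised (round 1), notify_public_health (round 1), followup_48h (round 3). order_xray never appears in any round.

order_xray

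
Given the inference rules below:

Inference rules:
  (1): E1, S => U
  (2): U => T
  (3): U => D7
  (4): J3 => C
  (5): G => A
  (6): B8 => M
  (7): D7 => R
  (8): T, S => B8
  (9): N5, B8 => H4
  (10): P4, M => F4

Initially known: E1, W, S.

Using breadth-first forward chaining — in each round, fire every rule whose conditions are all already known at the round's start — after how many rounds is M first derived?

4

Round 1 fires (1), giving U.
Round 2 fires (2), (3), giving T, D7.
Round 3 fires (7), (8), giving R, B8.
Round 4 fires (6), giving M.
M first appears in round 4.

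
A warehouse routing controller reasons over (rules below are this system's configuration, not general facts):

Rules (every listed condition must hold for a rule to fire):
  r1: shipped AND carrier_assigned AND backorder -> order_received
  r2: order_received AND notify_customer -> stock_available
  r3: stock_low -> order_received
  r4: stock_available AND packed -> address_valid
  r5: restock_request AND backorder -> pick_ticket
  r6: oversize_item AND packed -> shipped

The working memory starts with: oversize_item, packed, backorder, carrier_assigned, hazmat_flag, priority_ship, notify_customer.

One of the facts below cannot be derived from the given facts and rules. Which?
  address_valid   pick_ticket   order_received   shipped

pick_ticket

Round 1: r6 [oversize_item AND packed -> shipped]. New: shipped.
Round 2: r1 [shipped AND carrier_assigned AND backorder -> order_received]. New: order_received.
Round 3: r2 [order_received AND notify_customer -> stock_available]. New: stock_available.
Round 4: r4 [stock_available AND packed -> address_valid]. New: address_valid.
Derived: address_valid (round 4), order_received (round 2), shipped (round 1). pick_ticket never appears in any round.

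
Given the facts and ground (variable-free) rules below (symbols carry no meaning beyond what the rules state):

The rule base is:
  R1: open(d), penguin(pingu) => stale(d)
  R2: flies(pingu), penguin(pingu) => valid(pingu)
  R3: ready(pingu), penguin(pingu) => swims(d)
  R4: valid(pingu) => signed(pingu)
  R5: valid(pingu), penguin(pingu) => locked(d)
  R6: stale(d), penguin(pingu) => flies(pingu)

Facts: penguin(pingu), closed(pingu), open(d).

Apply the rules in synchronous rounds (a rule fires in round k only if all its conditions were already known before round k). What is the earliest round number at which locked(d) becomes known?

4

Round 1: R1 [open(d), penguin(pingu) => stale(d)]. Adds stale(d).
Round 2: R6 [stale(d), penguin(pingu) => flies(pingu)]. Adds flies(pingu).
Round 3: R2 [flies(pingu), penguin(pingu) => valid(pingu)]. Adds valid(pingu).
Round 4: R4 [valid(pingu) => signed(pingu)]; R5 [valid(pingu), penguin(pingu) => locked(d)]. Adds signed(pingu), locked(d).
locked(d) first appears in round 4.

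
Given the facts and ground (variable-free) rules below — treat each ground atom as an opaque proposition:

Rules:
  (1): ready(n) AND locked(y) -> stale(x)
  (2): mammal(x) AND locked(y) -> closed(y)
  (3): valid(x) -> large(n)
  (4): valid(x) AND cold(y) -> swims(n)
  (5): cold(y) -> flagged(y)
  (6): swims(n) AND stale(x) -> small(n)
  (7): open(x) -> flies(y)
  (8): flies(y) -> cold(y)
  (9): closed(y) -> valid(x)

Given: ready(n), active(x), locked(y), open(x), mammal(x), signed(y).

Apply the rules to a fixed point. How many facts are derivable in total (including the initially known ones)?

15

Round 1: (1) [ready(n) AND locked(y) -> stale(x)]; (2) [mammal(x) AND locked(y) -> closed(y)]; (7) [open(x) -> flies(y)]. New: stale(x), closed(y), flies(y).
Round 2: (8) [flies(y) -> cold(y)]; (9) [closed(y) -> valid(x)]. New: cold(y), valid(x).
Round 3: (3) [valid(x) -> large(n)]; (4) [valid(x) AND cold(y) -> swims(n)]; (5) [cold(y) -> flagged(y)]. New: large(n), swims(n), flagged(y).
Round 4: (6) [swims(n) AND stale(x) -> small(n)]. New: small(n).
Closure: {active(x), closed(y), cold(y), flagged(y), flies(y), large(n), locked(y), mammal(x), open(x), ready(n), signed(y), small(n), stale(x), swims(n), valid(x)} — 15 facts.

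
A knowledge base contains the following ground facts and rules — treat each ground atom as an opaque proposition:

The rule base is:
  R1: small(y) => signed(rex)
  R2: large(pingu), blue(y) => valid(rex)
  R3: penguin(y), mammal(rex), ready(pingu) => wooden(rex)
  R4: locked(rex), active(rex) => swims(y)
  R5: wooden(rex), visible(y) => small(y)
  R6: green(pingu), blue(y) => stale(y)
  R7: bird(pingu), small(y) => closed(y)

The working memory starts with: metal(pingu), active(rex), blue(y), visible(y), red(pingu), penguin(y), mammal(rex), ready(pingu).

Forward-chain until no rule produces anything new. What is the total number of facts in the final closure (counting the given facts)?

[1] R3 [penguin(y), mammal(rex), ready(pingu) => wooden(rex)]. ⇒ new: wooden(rex).
[2] R5 [wooden(rex), visible(y) => small(y)]. ⇒ new: small(y).
[3] R1 [small(y) => signed(rex)]. ⇒ new: signed(rex).
Closure: {active(rex), blue(y), mammal(rex), metal(pingu), penguin(y), ready(pingu), red(pingu), signed(rex), small(y), visible(y), wooden(rex)} — 11 facts.

11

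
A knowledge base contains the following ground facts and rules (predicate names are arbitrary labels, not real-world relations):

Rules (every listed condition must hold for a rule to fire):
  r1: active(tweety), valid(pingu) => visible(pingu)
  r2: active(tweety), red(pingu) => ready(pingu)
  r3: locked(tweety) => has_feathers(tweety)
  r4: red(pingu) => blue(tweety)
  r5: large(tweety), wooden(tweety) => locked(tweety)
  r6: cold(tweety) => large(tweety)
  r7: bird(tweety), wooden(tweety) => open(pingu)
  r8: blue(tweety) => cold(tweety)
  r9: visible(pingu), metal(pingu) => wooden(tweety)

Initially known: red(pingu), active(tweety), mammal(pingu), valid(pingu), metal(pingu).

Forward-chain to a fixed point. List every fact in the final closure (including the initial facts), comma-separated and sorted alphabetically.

[1] r1 [active(tweety), valid(pingu) => visible(pingu)]; r2 [active(tweety), red(pingu) => ready(pingu)]; r4 [red(pingu) => blue(tweety)]. ⇒ new: visible(pingu), ready(pingu), blue(tweety).
[2] r8 [blue(tweety) => cold(tweety)]; r9 [visible(pingu), metal(pingu) => wooden(tweety)]. ⇒ new: cold(tweety), wooden(tweety).
[3] r6 [cold(tweety) => large(tweety)]. ⇒ new: large(tweety).
[4] r5 [large(tweety), wooden(tweety) => locked(tweety)]. ⇒ new: locked(tweety).
[5] r3 [locked(tweety) => has_feathers(tweety)]. ⇒ new: has_feathers(tweety).

active(tweety), blue(tweety), cold(tweety), has_feathers(tweety), large(tweety), locked(tweety), mammal(pingu), metal(pingu), ready(pingu), red(pingu), valid(pingu), visible(pingu), wooden(tweety)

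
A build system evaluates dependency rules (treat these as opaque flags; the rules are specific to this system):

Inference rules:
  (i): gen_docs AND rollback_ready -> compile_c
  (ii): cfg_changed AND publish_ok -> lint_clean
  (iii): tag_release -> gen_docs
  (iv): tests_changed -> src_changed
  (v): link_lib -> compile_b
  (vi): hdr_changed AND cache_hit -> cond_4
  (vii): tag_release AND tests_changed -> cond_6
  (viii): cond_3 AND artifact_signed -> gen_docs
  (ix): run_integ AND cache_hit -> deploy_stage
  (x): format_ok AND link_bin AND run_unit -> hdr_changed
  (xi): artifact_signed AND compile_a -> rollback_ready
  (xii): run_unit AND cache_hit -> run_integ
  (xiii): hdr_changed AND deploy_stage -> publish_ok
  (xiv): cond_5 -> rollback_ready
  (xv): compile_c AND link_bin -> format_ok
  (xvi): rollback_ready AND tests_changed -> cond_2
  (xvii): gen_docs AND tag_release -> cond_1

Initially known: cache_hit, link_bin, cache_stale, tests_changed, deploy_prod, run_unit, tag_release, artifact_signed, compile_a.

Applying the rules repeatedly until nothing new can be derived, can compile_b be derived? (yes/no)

Round 1: (iii) [tag_release -> gen_docs]; (iv) [tests_changed -> src_changed]; (vii) [tag_release AND tests_changed -> cond_6]; (xi) [artifact_signed AND compile_a -> rollback_ready]; (xii) [run_unit AND cache_hit -> run_integ]. New: gen_docs, src_changed, cond_6, rollback_ready, run_integ.
Round 2: (i) [gen_docs AND rollback_ready -> compile_c]; (ix) [run_integ AND cache_hit -> deploy_stage]; (xvi) [rollback_ready AND tests_changed -> cond_2]; (xvii) [gen_docs AND tag_release -> cond_1]. New: compile_c, deploy_stage, cond_2, cond_1.
Round 3: (xv) [compile_c AND link_bin -> format_ok]. New: format_ok.
Round 4: (x) [format_ok AND link_bin AND run_unit -> hdr_changed]. New: hdr_changed.
Round 5: (vi) [hdr_changed AND cache_hit -> cond_4]; (xiii) [hdr_changed AND deploy_stage -> publish_ok]. New: cond_4, publish_ok.
Fixed point reached. compile_b is concluded only by (v); (v) needs link_lib (never derived).

no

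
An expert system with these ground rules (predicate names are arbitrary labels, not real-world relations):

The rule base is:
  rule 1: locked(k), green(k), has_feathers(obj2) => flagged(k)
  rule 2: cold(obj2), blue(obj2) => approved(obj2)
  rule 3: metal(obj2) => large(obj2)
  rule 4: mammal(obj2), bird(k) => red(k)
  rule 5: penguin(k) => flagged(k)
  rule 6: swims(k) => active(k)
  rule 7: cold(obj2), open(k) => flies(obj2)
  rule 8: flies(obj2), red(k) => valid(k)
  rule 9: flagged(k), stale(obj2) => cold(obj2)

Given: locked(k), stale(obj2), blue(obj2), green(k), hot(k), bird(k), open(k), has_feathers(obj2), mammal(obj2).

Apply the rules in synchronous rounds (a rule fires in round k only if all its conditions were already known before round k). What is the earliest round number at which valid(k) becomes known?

4

Round 1 — rule 1, rule 4, derive flagged(k), red(k).
Round 2 — rule 9, derive cold(obj2).
Round 3 — rule 2, rule 7, derive approved(obj2), flies(obj2).
Round 4 — rule 8, derive valid(k).
valid(k) first appears in round 4.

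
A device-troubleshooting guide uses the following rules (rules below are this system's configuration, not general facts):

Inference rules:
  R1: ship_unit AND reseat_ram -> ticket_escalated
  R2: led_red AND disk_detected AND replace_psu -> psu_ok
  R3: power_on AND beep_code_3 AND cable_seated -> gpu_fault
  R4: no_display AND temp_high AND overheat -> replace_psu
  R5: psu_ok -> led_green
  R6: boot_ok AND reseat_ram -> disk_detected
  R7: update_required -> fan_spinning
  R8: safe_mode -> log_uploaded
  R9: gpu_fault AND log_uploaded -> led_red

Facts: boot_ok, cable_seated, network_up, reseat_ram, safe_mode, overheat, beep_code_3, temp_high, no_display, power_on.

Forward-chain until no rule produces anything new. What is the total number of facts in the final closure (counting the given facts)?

Round 1: R3 [power_on AND beep_code_3 AND cable_seated -> gpu_fault]; R4 [no_display AND temp_high AND overheat -> replace_psu]; R6 [boot_ok AND reseat_ram -> disk_detected]; R8 [safe_mode -> log_uploaded]. Adds gpu_fault, replace_psu, disk_detected, log_uploaded.
Round 2: R9 [gpu_fault AND log_uploaded -> led_red]. Adds led_red.
Round 3: R2 [led_red AND disk_detected AND replace_psu -> psu_ok]. Adds psu_ok.
Round 4: R5 [psu_ok -> led_green]. Adds led_green.
Closure: {beep_code_3, boot_ok, cable_seated, disk_detected, gpu_fault, led_green, led_red, log_uploaded, network_up, no_display, overheat, power_on, psu_ok, replace_psu, reseat_ram, safe_mode, temp_high} — 17 facts.

17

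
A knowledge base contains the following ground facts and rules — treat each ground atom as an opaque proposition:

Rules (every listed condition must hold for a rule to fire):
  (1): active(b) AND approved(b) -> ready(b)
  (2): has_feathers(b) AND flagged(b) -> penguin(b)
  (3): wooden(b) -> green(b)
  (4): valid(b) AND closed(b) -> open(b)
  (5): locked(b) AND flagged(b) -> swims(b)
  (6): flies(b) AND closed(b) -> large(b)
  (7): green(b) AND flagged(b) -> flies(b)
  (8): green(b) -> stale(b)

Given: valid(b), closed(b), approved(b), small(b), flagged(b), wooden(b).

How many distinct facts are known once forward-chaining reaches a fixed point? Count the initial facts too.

Round 1: (3) [wooden(b) -> green(b)]; (4) [valid(b) AND closed(b) -> open(b)]. New: green(b), open(b).
Round 2: (7) [green(b) AND flagged(b) -> flies(b)]; (8) [green(b) -> stale(b)]. New: flies(b), stale(b).
Round 3: (6) [flies(b) AND closed(b) -> large(b)]. New: large(b).
Closure: {approved(b), closed(b), flagged(b), flies(b), green(b), large(b), open(b), small(b), stale(b), valid(b), wooden(b)} — 11 facts.

11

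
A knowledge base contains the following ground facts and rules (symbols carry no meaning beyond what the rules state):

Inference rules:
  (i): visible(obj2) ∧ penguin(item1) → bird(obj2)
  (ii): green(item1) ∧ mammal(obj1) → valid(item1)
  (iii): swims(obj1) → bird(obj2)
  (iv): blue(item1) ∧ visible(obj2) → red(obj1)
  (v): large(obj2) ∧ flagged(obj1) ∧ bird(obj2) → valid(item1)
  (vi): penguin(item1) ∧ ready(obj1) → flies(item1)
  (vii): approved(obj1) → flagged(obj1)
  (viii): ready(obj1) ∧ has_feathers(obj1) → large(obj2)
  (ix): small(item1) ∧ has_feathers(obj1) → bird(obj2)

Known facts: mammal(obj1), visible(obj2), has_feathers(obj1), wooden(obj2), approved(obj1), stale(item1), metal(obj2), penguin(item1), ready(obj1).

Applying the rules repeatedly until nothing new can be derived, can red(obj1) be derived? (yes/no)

Round 1: (i) [visible(obj2) ∧ penguin(item1) → bird(obj2)]; (vi) [penguin(item1) ∧ ready(obj1) → flies(item1)]; (vii) [approved(obj1) → flagged(obj1)]; (viii) [ready(obj1) ∧ has_feathers(obj1) → large(obj2)]. New: bird(obj2), flies(item1), flagged(obj1), large(obj2).
Round 2: (v) [large(obj2) ∧ flagged(obj1) ∧ bird(obj2) → valid(item1)]. New: valid(item1).
Fixed point reached. red(obj1) is concluded only by (iv); (iv) needs blue(item1) (never derived).

no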